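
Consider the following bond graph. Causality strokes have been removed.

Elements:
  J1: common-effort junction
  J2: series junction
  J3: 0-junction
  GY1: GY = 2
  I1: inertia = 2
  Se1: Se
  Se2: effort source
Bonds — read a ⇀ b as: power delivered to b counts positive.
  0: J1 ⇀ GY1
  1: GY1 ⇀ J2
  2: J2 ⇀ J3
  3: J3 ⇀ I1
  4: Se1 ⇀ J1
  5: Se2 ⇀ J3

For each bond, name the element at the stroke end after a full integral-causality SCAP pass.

b4 →J1  (Se1 fixes effort; stroke away)
b5 →J3  (Se2 fixes effort; stroke away)
b0 →GY1  (0-jn J1 has e-setter on 4)
b2 →J2  (0-jn J3 has e-setter on 5)
b3 →I1  (J3 effort already set via bond 5)
b1 →GY1  (GY1: gyrator matches bond 0)

β0 →GY1
β1 →GY1
β2 →J2
β3 →I1
β4 →J1
β5 →J3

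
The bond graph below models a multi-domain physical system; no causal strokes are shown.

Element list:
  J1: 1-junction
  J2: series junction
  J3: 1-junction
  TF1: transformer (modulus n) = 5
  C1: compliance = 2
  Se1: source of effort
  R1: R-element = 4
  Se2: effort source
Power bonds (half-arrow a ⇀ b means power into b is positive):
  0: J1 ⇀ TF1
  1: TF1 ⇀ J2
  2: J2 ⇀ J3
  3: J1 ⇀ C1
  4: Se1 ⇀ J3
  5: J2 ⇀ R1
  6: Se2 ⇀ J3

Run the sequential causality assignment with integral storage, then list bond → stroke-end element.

bond 4 stroke→J3  (Se1 fixes effort; stroke away)
bond 6 stroke→J3  (Se2 fixes effort; stroke away)
bond 2 stroke→J2  (J3: last free bond brings flow in)
bond 3 stroke→J1  (C1: C, integral causality)
bond 0 stroke→TF1  (closing 1-jn rule on J1)
bond 1 stroke→J2  (TF1 one-in-one-out from 0)
bond 5 stroke→R1  (J2: last free bond brings flow in)

#0 stroke→TF1
#1 stroke→J2
#2 stroke→J2
#3 stroke→J1
#4 stroke→J3
#5 stroke→R1
#6 stroke→J3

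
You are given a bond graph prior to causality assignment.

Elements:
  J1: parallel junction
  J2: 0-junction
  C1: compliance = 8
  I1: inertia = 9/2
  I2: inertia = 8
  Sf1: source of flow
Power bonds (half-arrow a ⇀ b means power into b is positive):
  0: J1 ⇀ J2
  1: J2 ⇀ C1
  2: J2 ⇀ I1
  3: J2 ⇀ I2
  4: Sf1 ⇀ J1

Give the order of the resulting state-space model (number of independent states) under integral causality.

#4 |Sf1  (Sf1 (Sf) sets flow on bond)
#0 |J1  (J1: last free bond brings effort in)
#1 |J2  (prefer integral on C1)
#2 |I1  (0-jn J2 has e-setter on 1)
#3 |I2  (common-e at J2 fixed by 1)

3  (C1, I1, I2 all integral)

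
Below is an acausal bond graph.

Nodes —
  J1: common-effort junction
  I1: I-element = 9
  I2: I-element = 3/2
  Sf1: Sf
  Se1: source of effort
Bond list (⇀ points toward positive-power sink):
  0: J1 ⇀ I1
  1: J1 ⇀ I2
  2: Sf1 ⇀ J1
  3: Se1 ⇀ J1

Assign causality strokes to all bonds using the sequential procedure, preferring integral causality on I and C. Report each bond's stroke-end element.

#0 →I1
#1 →I2
#2 →Sf1
#3 →J1

#2 stroke→Sf1  (Sf1: flow source, stroke at near end)
#3 stroke→J1  (Se1 (Se) sets effort on bond)
#0 stroke→I1  (J1 effort already set via bond 3)
#1 stroke→I2  (0-jn J1 has e-setter on 3)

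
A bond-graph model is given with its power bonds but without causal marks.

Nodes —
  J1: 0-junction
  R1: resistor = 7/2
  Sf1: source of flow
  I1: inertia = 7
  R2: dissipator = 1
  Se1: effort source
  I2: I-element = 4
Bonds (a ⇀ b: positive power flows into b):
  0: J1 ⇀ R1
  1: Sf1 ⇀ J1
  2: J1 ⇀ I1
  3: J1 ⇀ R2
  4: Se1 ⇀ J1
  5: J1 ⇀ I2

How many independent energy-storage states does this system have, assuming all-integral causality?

#1 →Sf1  (Sf1 fixes flow; stroke at Sf1)
#4 →J1  (source Se1 imposes e)
#0 →R1  (J1: bond 4 brought effort, rest push out)
#2 →I1  (common-e at J1 fixed by 4)
#3 →R2  (J1 effort already set via bond 4)
#5 →I2  (0-jn J1 has e-setter on 4)

2  (I1, I2 all integral)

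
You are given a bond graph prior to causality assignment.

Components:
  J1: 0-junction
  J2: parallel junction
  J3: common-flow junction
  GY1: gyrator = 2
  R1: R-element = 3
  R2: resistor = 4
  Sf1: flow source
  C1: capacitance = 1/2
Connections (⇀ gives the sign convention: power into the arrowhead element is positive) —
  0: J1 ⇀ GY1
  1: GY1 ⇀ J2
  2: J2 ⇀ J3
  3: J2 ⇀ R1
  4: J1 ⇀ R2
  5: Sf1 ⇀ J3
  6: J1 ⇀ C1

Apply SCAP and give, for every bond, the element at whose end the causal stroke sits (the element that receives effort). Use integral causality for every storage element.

bond 0 →GY1
bond 1 →GY1
bond 2 →J3
bond 3 →J2
bond 4 →R2
bond 5 →Sf1
bond 6 →J1

#5 →Sf1  (source Sf1 imposes f)
#2 →J3  (J3 flow already set via bond 5)
#6 →J1  (C1: C, integral causality)
#0 →GY1  (common-e at J1 fixed by 6)
#4 →R2  (0-jn J1 has e-setter on 6)
#1 →GY1  (GY1: gyrator matches bond 0)
#3 →J2  (only one effort-in slot at J2)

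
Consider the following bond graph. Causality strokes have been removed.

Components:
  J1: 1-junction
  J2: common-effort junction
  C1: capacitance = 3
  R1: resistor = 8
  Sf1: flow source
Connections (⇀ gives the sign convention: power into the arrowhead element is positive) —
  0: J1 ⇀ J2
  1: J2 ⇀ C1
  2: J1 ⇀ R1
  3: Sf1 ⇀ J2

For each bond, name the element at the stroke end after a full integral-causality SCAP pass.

β3 |Sf1  (Sf1 (Sf) sets flow on bond)
β1 |J2  (prefer integral on C1)
β0 |J1  (J2: bond 1 brought effort, rest push out)
β2 |R1  (only one flow-in slot at J1)

#0 →J1
#1 →J2
#2 →R1
#3 →Sf1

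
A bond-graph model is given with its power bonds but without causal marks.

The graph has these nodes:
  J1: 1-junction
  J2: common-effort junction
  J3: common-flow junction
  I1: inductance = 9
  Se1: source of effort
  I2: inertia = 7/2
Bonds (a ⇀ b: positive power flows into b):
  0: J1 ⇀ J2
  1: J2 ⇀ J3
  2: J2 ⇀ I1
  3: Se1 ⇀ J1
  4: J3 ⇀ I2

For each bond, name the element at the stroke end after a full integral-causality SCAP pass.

bond 0 stroke→J2
bond 1 stroke→J3
bond 2 stroke→I1
bond 3 stroke→J1
bond 4 stroke→I2

β3 stroke at J1  (Se1: effort source, stroke at far end)
β0 stroke at J2  (J1: last free bond brings flow in)
β1 stroke at J3  (J2: bond 0 brought effort, rest push out)
β2 stroke at I1  (common-e at J2 fixed by 0)
β4 stroke at I2  (J3 needs exactly one f-in)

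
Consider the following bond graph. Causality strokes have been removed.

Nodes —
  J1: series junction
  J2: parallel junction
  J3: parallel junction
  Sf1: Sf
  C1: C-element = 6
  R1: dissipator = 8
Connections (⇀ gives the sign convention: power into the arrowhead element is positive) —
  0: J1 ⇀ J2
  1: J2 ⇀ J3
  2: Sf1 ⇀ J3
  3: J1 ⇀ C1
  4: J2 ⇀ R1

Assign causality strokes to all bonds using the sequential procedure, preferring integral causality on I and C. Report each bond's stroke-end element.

β2 stroke→Sf1  (Sf1 fixes flow; stroke at Sf1)
β1 stroke→J3  (J3 needs exactly one e-in)
β3 stroke→J1  (C1 integral (e out))
β0 stroke→J2  (closing 1-jn rule on J1)
β4 stroke→R1  (J2: bond 0 brought effort, rest push out)

bond 0 |J2
bond 1 |J3
bond 2 |Sf1
bond 3 |J1
bond 4 |R1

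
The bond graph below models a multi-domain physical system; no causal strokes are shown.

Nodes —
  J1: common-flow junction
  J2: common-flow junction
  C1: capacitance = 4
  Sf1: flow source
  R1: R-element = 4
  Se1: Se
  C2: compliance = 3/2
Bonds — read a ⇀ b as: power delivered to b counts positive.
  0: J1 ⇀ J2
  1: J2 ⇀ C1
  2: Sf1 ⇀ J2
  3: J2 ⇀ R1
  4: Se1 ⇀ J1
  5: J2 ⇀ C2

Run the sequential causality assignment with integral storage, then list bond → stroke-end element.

#2 |Sf1  (source Sf1 imposes f)
#4 |J1  (source Se1 imposes e)
#0 |J2  (only one flow-in slot at J1)
#1 |J2  (common-f at J2 fixed by 2)
#3 |J2  (J2: bond 2 brought flow, rest push out)
#5 |J2  (1-jn J2 has f-setter on 2)

#0 stroke→J2
#1 stroke→J2
#2 stroke→Sf1
#3 stroke→J2
#4 stroke→J1
#5 stroke→J2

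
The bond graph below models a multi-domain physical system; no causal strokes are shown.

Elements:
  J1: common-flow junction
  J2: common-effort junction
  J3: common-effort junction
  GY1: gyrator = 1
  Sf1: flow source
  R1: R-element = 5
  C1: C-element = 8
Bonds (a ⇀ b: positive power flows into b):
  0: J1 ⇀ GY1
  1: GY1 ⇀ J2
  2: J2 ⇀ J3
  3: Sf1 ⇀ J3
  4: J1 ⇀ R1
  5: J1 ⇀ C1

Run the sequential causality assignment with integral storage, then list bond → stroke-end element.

#3 stroke→Sf1  (Sf1: flow source, stroke at near end)
#2 stroke→J3  (J3 needs exactly one e-in)
#1 stroke→J2  (J2 needs exactly one e-in)
#0 stroke→J1  (GY1 both-in/both-out from 1)
#5 stroke→J1  (C1 outputs effort q/C1)
#4 stroke→R1  (only one flow-in slot at J1)

bond 0 |J1
bond 1 |J2
bond 2 |J3
bond 3 |Sf1
bond 4 |R1
bond 5 |J1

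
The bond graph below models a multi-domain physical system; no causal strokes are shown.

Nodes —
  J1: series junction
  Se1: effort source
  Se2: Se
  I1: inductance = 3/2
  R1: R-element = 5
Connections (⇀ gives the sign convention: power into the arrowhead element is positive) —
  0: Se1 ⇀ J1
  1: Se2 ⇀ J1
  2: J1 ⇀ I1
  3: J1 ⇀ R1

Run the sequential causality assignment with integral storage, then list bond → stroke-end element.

bond 0 |J1  (source Se1 imposes e)
bond 1 |J1  (Se2 (Se) sets effort on bond)
bond 2 |I1  (I1: I, integral causality)
bond 3 |J1  (J1: bond 2 brought flow, rest push out)

β0 stroke at J1
β1 stroke at J1
β2 stroke at I1
β3 stroke at J1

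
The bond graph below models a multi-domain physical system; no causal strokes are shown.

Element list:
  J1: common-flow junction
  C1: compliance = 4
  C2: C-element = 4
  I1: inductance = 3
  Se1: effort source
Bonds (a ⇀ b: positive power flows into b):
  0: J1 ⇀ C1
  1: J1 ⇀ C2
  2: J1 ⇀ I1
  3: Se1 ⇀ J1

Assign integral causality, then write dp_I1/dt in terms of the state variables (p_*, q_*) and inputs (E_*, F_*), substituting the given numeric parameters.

bond 3 |J1  (source Se1 imposes e)
bond 0 |J1  (C1 outputs effort q/C1)
bond 1 |J1  (C2 outputs effort q/C2)
bond 2 |I1  (J1 needs exactly one f-in)

dp_I1/dt = E_Se1 - q_C1/4 - q_C2/4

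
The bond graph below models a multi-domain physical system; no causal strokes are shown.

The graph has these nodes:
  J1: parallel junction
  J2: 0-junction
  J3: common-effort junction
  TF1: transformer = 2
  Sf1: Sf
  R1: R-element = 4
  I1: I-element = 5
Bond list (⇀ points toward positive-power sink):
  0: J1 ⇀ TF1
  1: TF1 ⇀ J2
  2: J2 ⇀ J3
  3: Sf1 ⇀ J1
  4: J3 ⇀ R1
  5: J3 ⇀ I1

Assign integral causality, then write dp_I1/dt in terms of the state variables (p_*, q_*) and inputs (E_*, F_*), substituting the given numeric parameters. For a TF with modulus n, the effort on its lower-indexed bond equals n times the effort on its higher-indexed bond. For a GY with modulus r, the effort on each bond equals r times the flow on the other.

dp_I1/dt = 8*F_Sf1 - 4*p_I1/5

bond 3 stroke→Sf1  (Sf1 (Sf) sets flow on bond)
bond 0 stroke→J1  (only one effort-in slot at J1)
bond 1 stroke→TF1  (TF1 one-in-one-out from 0)
bond 2 stroke→J2  (J2 needs exactly one e-in)
bond 5 stroke→I1  (I1: I, integral causality)
bond 4 stroke→J3  (closing 0-jn rule on J3)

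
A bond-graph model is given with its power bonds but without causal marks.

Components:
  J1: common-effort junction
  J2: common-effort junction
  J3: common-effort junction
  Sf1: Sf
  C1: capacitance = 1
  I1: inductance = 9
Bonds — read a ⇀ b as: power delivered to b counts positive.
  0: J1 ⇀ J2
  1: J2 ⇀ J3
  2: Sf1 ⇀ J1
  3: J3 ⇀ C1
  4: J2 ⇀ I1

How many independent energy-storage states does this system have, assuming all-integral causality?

bond 2 |Sf1  (source Sf1 imposes f)
bond 0 |J1  (J1 needs exactly one e-in)
bond 3 |J3  (prefer integral on C1)
bond 1 |J2  (common-e at J3 fixed by 3)
bond 4 |I1  (J2: bond 1 brought effort, rest push out)

2  (C1, I1 all integral)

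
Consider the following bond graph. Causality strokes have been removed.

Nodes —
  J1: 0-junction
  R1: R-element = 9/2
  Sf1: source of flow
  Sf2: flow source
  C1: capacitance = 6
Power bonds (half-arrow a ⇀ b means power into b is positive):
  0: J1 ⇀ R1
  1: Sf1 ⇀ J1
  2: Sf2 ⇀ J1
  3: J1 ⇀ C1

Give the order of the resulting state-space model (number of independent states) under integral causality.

#1 stroke at Sf1  (Sf1 fixes flow; stroke at Sf1)
#2 stroke at Sf2  (Sf2 (Sf) sets flow on bond)
#3 stroke at J1  (C1: C, integral causality)
#0 stroke at R1  (0-jn J1 has e-setter on 3)

1  (C1 all integral)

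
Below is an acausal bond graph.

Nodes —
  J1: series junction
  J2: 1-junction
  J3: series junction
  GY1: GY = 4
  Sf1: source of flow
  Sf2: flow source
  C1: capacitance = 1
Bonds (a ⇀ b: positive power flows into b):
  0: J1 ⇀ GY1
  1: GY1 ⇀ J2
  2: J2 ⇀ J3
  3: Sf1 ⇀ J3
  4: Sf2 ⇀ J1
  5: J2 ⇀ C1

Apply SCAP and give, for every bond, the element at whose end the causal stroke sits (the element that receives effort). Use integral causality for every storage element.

#0 stroke→J1
#1 stroke→J2
#2 stroke→J3
#3 stroke→Sf1
#4 stroke→Sf2
#5 stroke→J2

β3 |Sf1  (Sf1: flow source, stroke at near end)
β4 |Sf2  (Sf2: flow source, stroke at near end)
β0 |J1  (J1: bond 4 brought flow, rest push out)
β2 |J3  (1-jn J3 has f-setter on 3)
β1 |J2  (through GY1, causality inverts; strokes same side of GY1)
β5 |J2  (J2 flow already set via bond 2)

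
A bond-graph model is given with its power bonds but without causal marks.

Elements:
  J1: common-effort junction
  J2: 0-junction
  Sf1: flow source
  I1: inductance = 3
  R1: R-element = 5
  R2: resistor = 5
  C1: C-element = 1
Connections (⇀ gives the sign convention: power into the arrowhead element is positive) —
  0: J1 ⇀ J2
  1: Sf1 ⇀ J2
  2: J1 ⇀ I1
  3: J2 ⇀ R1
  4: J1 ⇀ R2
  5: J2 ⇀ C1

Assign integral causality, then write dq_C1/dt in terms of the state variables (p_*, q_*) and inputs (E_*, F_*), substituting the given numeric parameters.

dq_C1/dt = F_Sf1 - p_I1/3 - 2*q_C1/5

#1 stroke→Sf1  (Sf1 fixes flow; stroke at Sf1)
#2 stroke→I1  (I1 integral (f out))
#5 stroke→J2  (C1 outputs effort q/C1)
#0 stroke→J1  (common-e at J2 fixed by 5)
#3 stroke→R1  (common-e at J2 fixed by 5)
#4 stroke→R2  (common-e at J1 fixed by 0)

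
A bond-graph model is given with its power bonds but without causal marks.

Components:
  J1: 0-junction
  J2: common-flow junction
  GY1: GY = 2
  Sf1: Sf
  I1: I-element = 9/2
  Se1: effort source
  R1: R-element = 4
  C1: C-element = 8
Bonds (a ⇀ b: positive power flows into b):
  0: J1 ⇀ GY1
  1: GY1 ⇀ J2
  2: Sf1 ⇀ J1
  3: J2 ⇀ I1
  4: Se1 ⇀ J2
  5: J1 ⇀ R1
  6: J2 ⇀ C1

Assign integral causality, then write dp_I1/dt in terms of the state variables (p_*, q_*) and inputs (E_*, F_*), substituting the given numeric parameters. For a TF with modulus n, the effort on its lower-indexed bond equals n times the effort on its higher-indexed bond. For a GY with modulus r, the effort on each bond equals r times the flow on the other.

#2 stroke→Sf1  (Sf1 (Sf) sets flow on bond)
#4 stroke→J2  (Se1 fixes effort; stroke away)
#3 stroke→I1  (I1 outputs flow p/I1)
#1 stroke→J2  (1-jn J2 has f-setter on 3)
#6 stroke→J2  (common-f at J2 fixed by 3)
#0 stroke→J1  (GY1 both-in/both-out from 1)
#5 stroke→R1  (0-jn J1 has e-setter on 0)

dp_I1/dt = E_Se1 + 2*F_Sf1 - 2*p_I1/9 - q_C1/8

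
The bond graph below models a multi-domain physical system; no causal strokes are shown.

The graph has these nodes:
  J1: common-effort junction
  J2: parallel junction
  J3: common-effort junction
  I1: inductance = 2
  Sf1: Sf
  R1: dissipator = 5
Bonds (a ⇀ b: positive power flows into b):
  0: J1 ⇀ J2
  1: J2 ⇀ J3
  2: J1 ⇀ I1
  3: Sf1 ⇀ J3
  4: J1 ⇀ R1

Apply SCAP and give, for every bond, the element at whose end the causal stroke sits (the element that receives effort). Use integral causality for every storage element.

#3 →Sf1  (Sf1: flow source, stroke at near end)
#1 →J3  (J3: last free bond brings effort in)
#0 →J2  (J2: last free bond brings effort in)
#2 →I1  (I1: I, integral causality)
#4 →J1  (J1: last free bond brings effort in)

#0 stroke at J2
#1 stroke at J3
#2 stroke at I1
#3 stroke at Sf1
#4 stroke at J1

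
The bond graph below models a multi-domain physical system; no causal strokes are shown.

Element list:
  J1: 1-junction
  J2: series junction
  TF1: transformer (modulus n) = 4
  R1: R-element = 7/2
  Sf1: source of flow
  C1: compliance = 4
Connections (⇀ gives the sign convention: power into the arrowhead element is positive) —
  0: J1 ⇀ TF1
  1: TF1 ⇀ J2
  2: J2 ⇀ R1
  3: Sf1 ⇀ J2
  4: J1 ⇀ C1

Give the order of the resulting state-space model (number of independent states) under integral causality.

b3 |Sf1  (Sf1 (Sf) sets flow on bond)
b1 |J2  (1-jn J2 has f-setter on 3)
b2 |J2  (J2 flow already set via bond 3)
b0 |TF1  (TF TF1: opposite of bond 1)
b4 |J1  (J1 flow already set via bond 0)

1  (C1 all integral)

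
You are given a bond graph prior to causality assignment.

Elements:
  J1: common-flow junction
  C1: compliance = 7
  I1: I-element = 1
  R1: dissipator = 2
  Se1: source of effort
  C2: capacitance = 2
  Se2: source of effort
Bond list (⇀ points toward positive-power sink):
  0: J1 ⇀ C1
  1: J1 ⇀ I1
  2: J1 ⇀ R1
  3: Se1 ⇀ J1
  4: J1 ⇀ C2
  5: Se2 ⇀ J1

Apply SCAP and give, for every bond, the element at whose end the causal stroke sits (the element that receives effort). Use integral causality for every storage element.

β0 |J1
β1 |I1
β2 |J1
β3 |J1
β4 |J1
β5 |J1

#3 →J1  (Se1 fixes effort; stroke away)
#5 →J1  (Se2: effort source, stroke at far end)
#0 →J1  (prefer integral on C1)
#1 →I1  (I1 outputs flow p/I1)
#2 →J1  (J1 flow already set via bond 1)
#4 →J1  (J1: bond 1 brought flow, rest push out)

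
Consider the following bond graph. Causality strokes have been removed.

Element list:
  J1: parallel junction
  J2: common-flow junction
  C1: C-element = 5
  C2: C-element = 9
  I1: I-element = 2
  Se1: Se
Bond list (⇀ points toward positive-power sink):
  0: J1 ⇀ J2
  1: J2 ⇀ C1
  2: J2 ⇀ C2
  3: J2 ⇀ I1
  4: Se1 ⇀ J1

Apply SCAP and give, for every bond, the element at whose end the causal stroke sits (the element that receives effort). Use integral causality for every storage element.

bond 4 stroke→J1  (source Se1 imposes e)
bond 0 stroke→J2  (J1 effort already set via bond 4)
bond 1 stroke→J2  (C1 outputs effort q/C1)
bond 2 stroke→J2  (C2 outputs effort q/C2)
bond 3 stroke→I1  (only one flow-in slot at J2)

bond 0 →J2
bond 1 →J2
bond 2 →J2
bond 3 →I1
bond 4 →J1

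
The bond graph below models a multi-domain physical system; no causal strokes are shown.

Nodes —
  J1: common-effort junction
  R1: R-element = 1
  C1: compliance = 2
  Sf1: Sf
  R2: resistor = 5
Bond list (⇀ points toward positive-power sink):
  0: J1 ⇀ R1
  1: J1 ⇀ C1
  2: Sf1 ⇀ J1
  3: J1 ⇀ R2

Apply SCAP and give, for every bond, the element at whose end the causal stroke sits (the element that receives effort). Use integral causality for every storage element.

bond 0 →R1
bond 1 →J1
bond 2 →Sf1
bond 3 →R2

bond 2 |Sf1  (Sf1: flow source, stroke at near end)
bond 1 |J1  (prefer integral on C1)
bond 0 |R1  (0-jn J1 has e-setter on 1)
bond 3 |R2  (common-e at J1 fixed by 1)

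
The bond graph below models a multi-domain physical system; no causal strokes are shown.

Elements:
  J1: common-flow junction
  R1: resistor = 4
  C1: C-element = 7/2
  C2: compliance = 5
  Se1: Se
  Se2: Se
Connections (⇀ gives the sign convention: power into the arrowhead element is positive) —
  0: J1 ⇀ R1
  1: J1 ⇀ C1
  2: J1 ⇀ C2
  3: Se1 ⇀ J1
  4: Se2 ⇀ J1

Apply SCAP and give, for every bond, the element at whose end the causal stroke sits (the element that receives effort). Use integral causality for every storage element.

b0 →R1
b1 →J1
b2 →J1
b3 →J1
b4 →J1

bond 3 |J1  (Se1: effort source, stroke at far end)
bond 4 |J1  (Se2: effort source, stroke at far end)
bond 1 |J1  (C1: C, integral causality)
bond 2 |J1  (C2: C, integral causality)
bond 0 |R1  (closing 1-jn rule on J1)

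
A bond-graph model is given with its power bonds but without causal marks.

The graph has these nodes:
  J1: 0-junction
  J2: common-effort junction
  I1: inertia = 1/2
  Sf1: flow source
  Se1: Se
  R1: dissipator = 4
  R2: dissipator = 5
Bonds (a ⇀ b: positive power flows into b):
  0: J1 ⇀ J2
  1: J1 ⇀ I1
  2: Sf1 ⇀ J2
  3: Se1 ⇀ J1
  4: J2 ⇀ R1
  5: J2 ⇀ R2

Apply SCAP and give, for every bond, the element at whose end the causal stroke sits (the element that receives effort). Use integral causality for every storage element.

β0 stroke→J2
β1 stroke→I1
β2 stroke→Sf1
β3 stroke→J1
β4 stroke→R1
β5 stroke→R2

#2 stroke→Sf1  (Sf1: flow source, stroke at near end)
#3 stroke→J1  (Se1 fixes effort; stroke away)
#0 stroke→J2  (J1: bond 3 brought effort, rest push out)
#1 stroke→I1  (0-jn J1 has e-setter on 3)
#4 stroke→R1  (J2 effort already set via bond 0)
#5 stroke→R2  (0-jn J2 has e-setter on 0)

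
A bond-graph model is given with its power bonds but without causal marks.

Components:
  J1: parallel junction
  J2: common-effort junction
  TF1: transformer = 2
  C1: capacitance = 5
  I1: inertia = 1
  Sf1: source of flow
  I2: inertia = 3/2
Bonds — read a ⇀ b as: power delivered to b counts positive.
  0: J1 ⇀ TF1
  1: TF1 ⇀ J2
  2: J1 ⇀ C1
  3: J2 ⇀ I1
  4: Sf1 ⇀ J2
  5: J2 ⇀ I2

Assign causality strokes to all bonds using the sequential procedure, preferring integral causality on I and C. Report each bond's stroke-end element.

bond 0 stroke at TF1
bond 1 stroke at J2
bond 2 stroke at J1
bond 3 stroke at I1
bond 4 stroke at Sf1
bond 5 stroke at I2

b4 |Sf1  (Sf1 (Sf) sets flow on bond)
b2 |J1  (prefer integral on C1)
b0 |TF1  (common-e at J1 fixed by 2)
b1 |J2  (TF1 one-in-one-out from 0)
b3 |I1  (common-e at J2 fixed by 1)
b5 |I2  (J2 effort already set via bond 1)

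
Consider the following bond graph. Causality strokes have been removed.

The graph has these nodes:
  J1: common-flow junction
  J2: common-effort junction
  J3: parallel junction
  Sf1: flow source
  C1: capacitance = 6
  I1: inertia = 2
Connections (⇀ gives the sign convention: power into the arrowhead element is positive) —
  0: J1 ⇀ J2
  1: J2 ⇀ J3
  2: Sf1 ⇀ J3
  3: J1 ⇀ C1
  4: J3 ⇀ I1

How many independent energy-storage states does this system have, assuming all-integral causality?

bond 2 |Sf1  (Sf1: flow source, stroke at near end)
bond 3 |J1  (prefer integral on C1)
bond 0 |J2  (only one flow-in slot at J1)
bond 1 |J3  (common-e at J2 fixed by 0)
bond 4 |I1  (J3: bond 1 brought effort, rest push out)

2  (C1, I1 all integral)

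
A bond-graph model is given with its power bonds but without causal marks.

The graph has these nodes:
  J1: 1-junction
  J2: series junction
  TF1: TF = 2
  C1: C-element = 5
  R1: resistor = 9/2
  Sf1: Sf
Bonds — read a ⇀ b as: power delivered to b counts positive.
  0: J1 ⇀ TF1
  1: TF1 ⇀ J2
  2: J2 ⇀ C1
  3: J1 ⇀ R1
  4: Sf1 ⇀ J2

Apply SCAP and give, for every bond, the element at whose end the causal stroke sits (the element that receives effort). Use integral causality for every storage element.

#0 stroke at TF1
#1 stroke at J2
#2 stroke at J2
#3 stroke at J1
#4 stroke at Sf1

b4 stroke→Sf1  (Sf1: flow source, stroke at near end)
b1 stroke→J2  (common-f at J2 fixed by 4)
b2 stroke→J2  (1-jn J2 has f-setter on 4)
b0 stroke→TF1  (TF TF1: opposite of bond 1)
b3 stroke→J1  (1-jn J1 has f-setter on 0)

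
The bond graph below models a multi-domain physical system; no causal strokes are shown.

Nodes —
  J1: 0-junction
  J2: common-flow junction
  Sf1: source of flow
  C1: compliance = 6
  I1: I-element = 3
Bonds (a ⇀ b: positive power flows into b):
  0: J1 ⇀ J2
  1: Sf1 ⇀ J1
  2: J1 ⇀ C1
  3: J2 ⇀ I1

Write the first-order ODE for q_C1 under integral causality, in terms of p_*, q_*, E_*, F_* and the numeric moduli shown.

dq_C1/dt = F_Sf1 - p_I1/3

#1 →Sf1  (Sf1: flow source, stroke at near end)
#2 →J1  (C1 integral (e out))
#0 →J2  (J1: bond 2 brought effort, rest push out)
#3 →I1  (J2: last free bond brings flow in)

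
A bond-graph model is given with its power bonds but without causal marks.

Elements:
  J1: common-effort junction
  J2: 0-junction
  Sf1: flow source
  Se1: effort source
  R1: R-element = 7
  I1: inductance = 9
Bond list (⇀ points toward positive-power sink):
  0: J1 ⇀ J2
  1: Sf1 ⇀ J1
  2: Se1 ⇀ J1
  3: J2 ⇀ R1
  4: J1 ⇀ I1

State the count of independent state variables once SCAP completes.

b1 stroke→Sf1  (Sf1 fixes flow; stroke at Sf1)
b2 stroke→J1  (Se1: effort source, stroke at far end)
b0 stroke→J2  (0-jn J1 has e-setter on 2)
b4 stroke→I1  (0-jn J1 has e-setter on 2)
b3 stroke→R1  (J2 effort already set via bond 0)

1  (I1 all integral)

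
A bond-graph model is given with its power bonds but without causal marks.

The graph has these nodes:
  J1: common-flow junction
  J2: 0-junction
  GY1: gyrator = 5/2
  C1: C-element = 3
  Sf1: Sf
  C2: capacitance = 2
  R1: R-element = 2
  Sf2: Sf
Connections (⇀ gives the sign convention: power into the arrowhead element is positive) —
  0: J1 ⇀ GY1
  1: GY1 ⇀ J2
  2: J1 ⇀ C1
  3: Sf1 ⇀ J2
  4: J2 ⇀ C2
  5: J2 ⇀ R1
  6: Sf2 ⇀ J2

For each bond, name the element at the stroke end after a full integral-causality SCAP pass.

β0 stroke at GY1
β1 stroke at GY1
β2 stroke at J1
β3 stroke at Sf1
β4 stroke at J2
β5 stroke at R1
β6 stroke at Sf2

bond 3 stroke at Sf1  (Sf1: flow source, stroke at near end)
bond 6 stroke at Sf2  (source Sf2 imposes f)
bond 2 stroke at J1  (C1 outputs effort q/C1)
bond 0 stroke at GY1  (only one flow-in slot at J1)
bond 1 stroke at GY1  (GY1 both-in/both-out from 0)
bond 4 stroke at J2  (C2: C, integral causality)
bond 5 stroke at R1  (J2: bond 4 brought effort, rest push out)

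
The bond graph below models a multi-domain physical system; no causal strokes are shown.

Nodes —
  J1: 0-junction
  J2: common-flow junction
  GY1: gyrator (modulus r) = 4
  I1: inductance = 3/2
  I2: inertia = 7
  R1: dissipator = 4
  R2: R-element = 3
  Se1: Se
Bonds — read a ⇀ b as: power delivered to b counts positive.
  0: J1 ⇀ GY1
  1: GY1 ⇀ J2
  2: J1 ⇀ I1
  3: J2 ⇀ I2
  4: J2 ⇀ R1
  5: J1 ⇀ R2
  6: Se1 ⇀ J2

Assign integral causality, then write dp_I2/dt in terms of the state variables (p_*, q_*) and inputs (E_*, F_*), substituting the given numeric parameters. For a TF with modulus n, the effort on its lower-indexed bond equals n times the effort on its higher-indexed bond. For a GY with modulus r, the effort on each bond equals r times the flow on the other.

dp_I2/dt = E_Se1 - 8*p_I1/3 - 4*p_I2/3

b6 |J2  (Se1 (Se) sets effort on bond)
b2 |I1  (I1 outputs flow p/I1)
b3 |I2  (I2 outputs flow p/I2)
b1 |J2  (common-f at J2 fixed by 3)
b4 |J2  (1-jn J2 has f-setter on 3)
b0 |J1  (through GY1, causality inverts; strokes same side of GY1)
b5 |R2  (common-e at J1 fixed by 0)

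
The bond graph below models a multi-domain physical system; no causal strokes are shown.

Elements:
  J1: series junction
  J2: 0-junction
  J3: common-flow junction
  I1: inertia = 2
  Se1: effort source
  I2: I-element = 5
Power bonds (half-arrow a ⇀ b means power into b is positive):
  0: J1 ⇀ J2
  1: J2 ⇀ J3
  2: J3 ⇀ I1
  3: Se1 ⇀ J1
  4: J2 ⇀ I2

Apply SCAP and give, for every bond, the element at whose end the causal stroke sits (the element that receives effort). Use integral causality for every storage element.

#0 stroke→J2
#1 stroke→J3
#2 stroke→I1
#3 stroke→J1
#4 stroke→I2

β3 →J1  (Se1 fixes effort; stroke away)
β0 →J2  (J1: last free bond brings flow in)
β1 →J3  (0-jn J2 has e-setter on 0)
β4 →I2  (0-jn J2 has e-setter on 0)
β2 →I1  (J3 needs exactly one f-in)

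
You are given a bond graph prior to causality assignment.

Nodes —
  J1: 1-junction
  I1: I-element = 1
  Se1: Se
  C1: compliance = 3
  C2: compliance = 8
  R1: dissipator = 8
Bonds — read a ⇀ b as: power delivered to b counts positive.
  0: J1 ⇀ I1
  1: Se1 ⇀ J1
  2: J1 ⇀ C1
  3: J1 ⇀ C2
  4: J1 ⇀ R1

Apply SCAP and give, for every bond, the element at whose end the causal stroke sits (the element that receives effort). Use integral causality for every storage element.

β0 →I1
β1 →J1
β2 →J1
β3 →J1
β4 →J1

#1 stroke at J1  (source Se1 imposes e)
#0 stroke at I1  (I1 integral (f out))
#2 stroke at J1  (common-f at J1 fixed by 0)
#3 stroke at J1  (J1 flow already set via bond 0)
#4 stroke at J1  (1-jn J1 has f-setter on 0)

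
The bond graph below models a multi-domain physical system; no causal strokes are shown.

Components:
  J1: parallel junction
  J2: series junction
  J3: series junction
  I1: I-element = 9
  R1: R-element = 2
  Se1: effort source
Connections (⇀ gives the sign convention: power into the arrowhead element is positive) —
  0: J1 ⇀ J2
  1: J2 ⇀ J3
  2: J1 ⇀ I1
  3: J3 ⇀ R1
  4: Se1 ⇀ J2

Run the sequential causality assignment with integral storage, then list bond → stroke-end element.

#0 |J1
#1 |J2
#2 |I1
#3 |J3
#4 |J2

b4 →J2  (Se1 fixes effort; stroke away)
b2 →I1  (prefer integral on I1)
b0 →J1  (closing 0-jn rule on J1)
b1 →J2  (J2: bond 0 brought flow, rest push out)
b3 →J3  (1-jn J3 has f-setter on 1)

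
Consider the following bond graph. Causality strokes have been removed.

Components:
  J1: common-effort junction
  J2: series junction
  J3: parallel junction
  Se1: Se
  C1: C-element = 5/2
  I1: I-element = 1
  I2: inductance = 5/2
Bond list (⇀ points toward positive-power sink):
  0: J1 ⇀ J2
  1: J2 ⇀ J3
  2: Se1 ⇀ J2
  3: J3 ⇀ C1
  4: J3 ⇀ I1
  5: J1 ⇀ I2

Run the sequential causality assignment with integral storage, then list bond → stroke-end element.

bond 2 stroke at J2  (Se1 fixes effort; stroke away)
bond 3 stroke at J3  (C1 integral (e out))
bond 1 stroke at J2  (J3 effort already set via bond 3)
bond 4 stroke at I1  (common-e at J3 fixed by 3)
bond 0 stroke at J1  (only one flow-in slot at J2)
bond 5 stroke at I2  (J1 effort already set via bond 0)

#0 stroke→J1
#1 stroke→J2
#2 stroke→J2
#3 stroke→J3
#4 stroke→I1
#5 stroke→I2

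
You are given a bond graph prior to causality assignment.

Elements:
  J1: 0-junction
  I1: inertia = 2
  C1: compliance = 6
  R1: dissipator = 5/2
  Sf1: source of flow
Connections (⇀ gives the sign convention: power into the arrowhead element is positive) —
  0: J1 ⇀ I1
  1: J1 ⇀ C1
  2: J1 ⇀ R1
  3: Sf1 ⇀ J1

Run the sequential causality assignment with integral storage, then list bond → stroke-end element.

β3 |Sf1  (Sf1: flow source, stroke at near end)
β0 |I1  (I1 integral (f out))
β1 |J1  (C1 integral (e out))
β2 |R1  (J1: bond 1 brought effort, rest push out)

β0 |I1
β1 |J1
β2 |R1
β3 |Sf1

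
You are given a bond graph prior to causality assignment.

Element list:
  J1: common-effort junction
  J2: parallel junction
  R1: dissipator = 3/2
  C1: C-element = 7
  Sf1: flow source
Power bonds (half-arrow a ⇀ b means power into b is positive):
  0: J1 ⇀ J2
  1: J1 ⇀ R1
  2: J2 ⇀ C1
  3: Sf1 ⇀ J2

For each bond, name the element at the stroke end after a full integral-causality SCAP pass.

bond 3 stroke at Sf1  (Sf1 fixes flow; stroke at Sf1)
bond 2 stroke at J2  (C1 outputs effort q/C1)
bond 0 stroke at J1  (common-e at J2 fixed by 2)
bond 1 stroke at R1  (J1 effort already set via bond 0)

b0 |J1
b1 |R1
b2 |J2
b3 |Sf1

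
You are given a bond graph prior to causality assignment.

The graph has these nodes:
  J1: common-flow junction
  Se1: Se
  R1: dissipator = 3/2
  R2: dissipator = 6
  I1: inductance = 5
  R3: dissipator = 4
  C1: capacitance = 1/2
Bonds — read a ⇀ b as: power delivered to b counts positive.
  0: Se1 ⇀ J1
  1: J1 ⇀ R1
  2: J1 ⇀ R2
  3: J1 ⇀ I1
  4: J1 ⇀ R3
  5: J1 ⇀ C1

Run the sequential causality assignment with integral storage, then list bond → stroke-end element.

bond 0 stroke at J1  (Se1: effort source, stroke at far end)
bond 3 stroke at I1  (prefer integral on I1)
bond 1 stroke at J1  (J1: bond 3 brought flow, rest push out)
bond 2 stroke at J1  (J1 flow already set via bond 3)
bond 4 stroke at J1  (J1: bond 3 brought flow, rest push out)
bond 5 stroke at J1  (1-jn J1 has f-setter on 3)

bond 0 stroke→J1
bond 1 stroke→J1
bond 2 stroke→J1
bond 3 stroke→I1
bond 4 stroke→J1
bond 5 stroke→J1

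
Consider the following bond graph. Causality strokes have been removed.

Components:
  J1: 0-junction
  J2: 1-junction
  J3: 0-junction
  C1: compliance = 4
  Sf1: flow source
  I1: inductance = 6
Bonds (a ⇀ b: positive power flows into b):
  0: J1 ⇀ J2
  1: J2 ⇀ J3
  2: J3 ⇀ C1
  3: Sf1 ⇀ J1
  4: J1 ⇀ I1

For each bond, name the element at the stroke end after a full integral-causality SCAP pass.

#3 →Sf1  (Sf1 fixes flow; stroke at Sf1)
#2 →J3  (C1 outputs effort q/C1)
#1 →J2  (J3: bond 2 brought effort, rest push out)
#0 →J1  (closing 1-jn rule on J2)
#4 →I1  (0-jn J1 has e-setter on 0)

β0 stroke→J1
β1 stroke→J2
β2 stroke→J3
β3 stroke→Sf1
β4 stroke→I1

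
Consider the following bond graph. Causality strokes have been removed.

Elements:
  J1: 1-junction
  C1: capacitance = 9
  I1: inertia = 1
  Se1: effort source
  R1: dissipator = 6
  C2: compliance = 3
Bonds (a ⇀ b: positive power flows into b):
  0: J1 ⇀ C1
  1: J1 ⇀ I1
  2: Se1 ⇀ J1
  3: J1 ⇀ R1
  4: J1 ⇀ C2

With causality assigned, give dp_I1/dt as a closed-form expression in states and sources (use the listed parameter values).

β2 stroke at J1  (source Se1 imposes e)
β0 stroke at J1  (prefer integral on C1)
β1 stroke at I1  (prefer integral on I1)
β3 stroke at J1  (1-jn J1 has f-setter on 1)
β4 stroke at J1  (J1: bond 1 brought flow, rest push out)

dp_I1/dt = E_Se1 - 6*p_I1 - q_C1/9 - q_C2/3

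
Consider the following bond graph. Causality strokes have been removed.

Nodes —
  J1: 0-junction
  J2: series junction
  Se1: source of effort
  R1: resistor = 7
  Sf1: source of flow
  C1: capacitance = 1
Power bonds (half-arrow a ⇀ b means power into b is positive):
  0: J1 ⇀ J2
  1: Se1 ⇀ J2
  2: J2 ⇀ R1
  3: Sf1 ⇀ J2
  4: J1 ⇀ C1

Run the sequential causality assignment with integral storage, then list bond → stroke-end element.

bond 1 stroke at J2  (Se1: effort source, stroke at far end)
bond 3 stroke at Sf1  (Sf1: flow source, stroke at near end)
bond 0 stroke at J2  (1-jn J2 has f-setter on 3)
bond 2 stroke at J2  (J2 flow already set via bond 3)
bond 4 stroke at J1  (closing 0-jn rule on J1)

bond 0 |J2
bond 1 |J2
bond 2 |J2
bond 3 |Sf1
bond 4 |J1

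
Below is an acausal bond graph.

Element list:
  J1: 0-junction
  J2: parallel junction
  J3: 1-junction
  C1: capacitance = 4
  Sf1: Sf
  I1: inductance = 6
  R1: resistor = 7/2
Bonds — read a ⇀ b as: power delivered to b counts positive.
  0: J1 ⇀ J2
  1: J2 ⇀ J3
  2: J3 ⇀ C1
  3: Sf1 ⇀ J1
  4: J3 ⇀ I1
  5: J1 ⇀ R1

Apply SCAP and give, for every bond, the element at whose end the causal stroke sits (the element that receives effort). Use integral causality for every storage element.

#0 |J2
#1 |J3
#2 |J3
#3 |Sf1
#4 |I1
#5 |J1

β3 stroke at Sf1  (Sf1 fixes flow; stroke at Sf1)
β2 stroke at J3  (C1 outputs effort q/C1)
β4 stroke at I1  (I1: I, integral causality)
β1 stroke at J3  (J3: bond 4 brought flow, rest push out)
β0 stroke at J2  (J2 needs exactly one e-in)
β5 stroke at J1  (J1 needs exactly one e-in)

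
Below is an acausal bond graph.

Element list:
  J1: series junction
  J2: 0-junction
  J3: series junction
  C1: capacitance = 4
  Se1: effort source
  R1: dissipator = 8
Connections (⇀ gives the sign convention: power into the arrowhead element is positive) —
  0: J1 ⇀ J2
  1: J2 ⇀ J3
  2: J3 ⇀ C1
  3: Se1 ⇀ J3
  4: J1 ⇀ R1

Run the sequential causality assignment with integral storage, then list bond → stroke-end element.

β0 →J1
β1 →J2
β2 →J3
β3 →J3
β4 →R1

#3 |J3  (source Se1 imposes e)
#2 |J3  (C1 outputs effort q/C1)
#1 |J2  (only one flow-in slot at J3)
#0 |J1  (J2: bond 1 brought effort, rest push out)
#4 |R1  (J1: last free bond brings flow in)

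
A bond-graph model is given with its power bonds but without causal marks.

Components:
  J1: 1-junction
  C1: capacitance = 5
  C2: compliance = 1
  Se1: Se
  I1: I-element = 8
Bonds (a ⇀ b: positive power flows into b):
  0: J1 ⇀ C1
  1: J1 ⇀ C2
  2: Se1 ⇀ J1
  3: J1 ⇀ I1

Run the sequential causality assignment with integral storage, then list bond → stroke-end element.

β0 |J1
β1 |J1
β2 |J1
β3 |I1

β2 stroke→J1  (source Se1 imposes e)
β0 stroke→J1  (C1 integral (e out))
β1 stroke→J1  (C2 integral (e out))
β3 stroke→I1  (J1 needs exactly one f-in)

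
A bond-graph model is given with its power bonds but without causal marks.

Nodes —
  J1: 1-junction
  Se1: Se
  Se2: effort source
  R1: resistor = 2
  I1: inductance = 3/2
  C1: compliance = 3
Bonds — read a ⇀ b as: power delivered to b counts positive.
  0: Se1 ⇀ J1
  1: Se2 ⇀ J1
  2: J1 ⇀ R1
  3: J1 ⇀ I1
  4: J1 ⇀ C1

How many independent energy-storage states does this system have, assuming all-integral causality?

2  (C1, I1 all integral)

β0 |J1  (source Se1 imposes e)
β1 |J1  (Se2 fixes effort; stroke away)
β3 |I1  (I1 integral (f out))
β2 |J1  (1-jn J1 has f-setter on 3)
β4 |J1  (common-f at J1 fixed by 3)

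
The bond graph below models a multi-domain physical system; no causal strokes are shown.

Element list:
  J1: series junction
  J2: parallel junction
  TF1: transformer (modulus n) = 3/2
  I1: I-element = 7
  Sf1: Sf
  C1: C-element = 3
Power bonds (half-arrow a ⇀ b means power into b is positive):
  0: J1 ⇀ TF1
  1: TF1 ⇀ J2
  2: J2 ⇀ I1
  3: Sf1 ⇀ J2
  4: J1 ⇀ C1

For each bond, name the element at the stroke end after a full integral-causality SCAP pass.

β0 →TF1
β1 →J2
β2 →I1
β3 →Sf1
β4 →J1

#3 stroke at Sf1  (source Sf1 imposes f)
#2 stroke at I1  (I1 outputs flow p/I1)
#1 stroke at J2  (only one effort-in slot at J2)
#0 stroke at TF1  (TF1 one-in-one-out from 1)
#4 stroke at J1  (common-f at J1 fixed by 0)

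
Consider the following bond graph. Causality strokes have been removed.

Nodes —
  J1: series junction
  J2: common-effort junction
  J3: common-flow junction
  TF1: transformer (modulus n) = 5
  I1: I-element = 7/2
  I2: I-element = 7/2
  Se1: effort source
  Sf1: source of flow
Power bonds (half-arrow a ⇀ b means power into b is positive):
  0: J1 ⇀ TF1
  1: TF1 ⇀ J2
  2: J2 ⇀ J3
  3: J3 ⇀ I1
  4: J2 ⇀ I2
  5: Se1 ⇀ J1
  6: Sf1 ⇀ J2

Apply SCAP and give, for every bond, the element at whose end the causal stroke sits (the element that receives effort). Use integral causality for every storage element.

bond 0 →TF1
bond 1 →J2
bond 2 →J3
bond 3 →I1
bond 4 →I2
bond 5 →J1
bond 6 →Sf1

β5 |J1  (source Se1 imposes e)
β6 |Sf1  (source Sf1 imposes f)
β0 |TF1  (J1 needs exactly one f-in)
β1 |J2  (TF1 one-in-one-out from 0)
β2 |J3  (0-jn J2 has e-setter on 1)
β4 |I2  (J2: bond 1 brought effort, rest push out)
β3 |I1  (J3: last free bond brings flow in)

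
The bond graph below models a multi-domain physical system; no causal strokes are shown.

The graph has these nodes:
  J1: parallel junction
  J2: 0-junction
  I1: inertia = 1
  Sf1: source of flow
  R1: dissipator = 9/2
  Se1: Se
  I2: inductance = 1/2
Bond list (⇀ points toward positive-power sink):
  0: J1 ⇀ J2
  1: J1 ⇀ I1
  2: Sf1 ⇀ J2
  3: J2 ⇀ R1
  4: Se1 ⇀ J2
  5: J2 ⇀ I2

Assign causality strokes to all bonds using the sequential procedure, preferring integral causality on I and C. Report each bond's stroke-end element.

bond 2 stroke→Sf1  (Sf1 fixes flow; stroke at Sf1)
bond 4 stroke→J2  (Se1 (Se) sets effort on bond)
bond 0 stroke→J1  (common-e at J2 fixed by 4)
bond 3 stroke→R1  (0-jn J2 has e-setter on 4)
bond 5 stroke→I2  (common-e at J2 fixed by 4)
bond 1 stroke→I1  (0-jn J1 has e-setter on 0)

b0 stroke→J1
b1 stroke→I1
b2 stroke→Sf1
b3 stroke→R1
b4 stroke→J2
b5 stroke→I2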